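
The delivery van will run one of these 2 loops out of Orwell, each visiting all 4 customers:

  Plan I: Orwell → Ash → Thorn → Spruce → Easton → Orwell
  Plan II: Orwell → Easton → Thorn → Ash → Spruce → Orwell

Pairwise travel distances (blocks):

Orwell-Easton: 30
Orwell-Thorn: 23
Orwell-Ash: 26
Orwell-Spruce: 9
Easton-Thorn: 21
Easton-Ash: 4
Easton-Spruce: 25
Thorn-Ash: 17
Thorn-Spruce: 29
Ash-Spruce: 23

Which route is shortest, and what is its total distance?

100 blocks — Plan II is the shortest.

Plan I: 26 + 17 + 29 + 25 + 30 = 127
Plan II: 30 + 21 + 17 + 23 + 9 = 100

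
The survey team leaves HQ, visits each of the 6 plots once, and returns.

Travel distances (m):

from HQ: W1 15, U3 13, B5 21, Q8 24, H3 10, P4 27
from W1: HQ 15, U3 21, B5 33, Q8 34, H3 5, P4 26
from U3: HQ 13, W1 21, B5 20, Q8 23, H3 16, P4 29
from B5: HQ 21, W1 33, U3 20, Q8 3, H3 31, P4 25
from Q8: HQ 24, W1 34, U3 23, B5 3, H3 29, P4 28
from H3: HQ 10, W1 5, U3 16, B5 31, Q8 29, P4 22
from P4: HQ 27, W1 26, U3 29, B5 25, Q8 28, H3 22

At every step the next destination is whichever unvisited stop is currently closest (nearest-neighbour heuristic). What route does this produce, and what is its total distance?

At HQ the remaining stops are H3 10, U3 13, W1 15, B5 21, Q8 24, P4 27; go to H3.
At H3 the remaining stops are W1 5, U3 16, P4 22, Q8 29, B5 31; go to W1.
At W1 the remaining stops are U3 21, P4 26, B5 33, Q8 34; go to U3.
At U3 the remaining stops are B5 20, Q8 23, P4 29; go to B5.
At B5 the remaining stops are Q8 3, P4 25; go to Q8.
At Q8 the remaining stops are P4 28; go to P4.
Return P4→HQ: 27.
Total = 10 + 5 + 21 + 20 + 3 + 28 + 27 = 114.

Total distance 114 m via the nearest-neighbour route HQ → H3 → W1 → U3 → B5 → Q8 → P4 → HQ.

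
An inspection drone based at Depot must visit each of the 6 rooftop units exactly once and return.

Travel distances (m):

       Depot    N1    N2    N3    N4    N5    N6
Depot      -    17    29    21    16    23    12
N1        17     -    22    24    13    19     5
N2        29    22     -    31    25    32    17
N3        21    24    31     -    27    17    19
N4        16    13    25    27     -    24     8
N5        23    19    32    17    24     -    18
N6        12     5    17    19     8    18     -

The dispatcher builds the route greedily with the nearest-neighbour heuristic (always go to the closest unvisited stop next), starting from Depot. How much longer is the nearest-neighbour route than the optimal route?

Excess over optimum: 11 m.

Depot: N6=12, N4=16, N1=17, N3=21, N5=23, N2=29 ⇒ N6
N6: N1=5, N4=8, N2=17, N5=18, N3=19 ⇒ N1
N1: N4=13, N5=19, N2=22, N3=24 ⇒ N4
N4: N5=24, N2=25, N3=27 ⇒ N5
N5: N3=17, N2=32 ⇒ N3
N3: N2=31 ⇒ N2
NN route Depot → N6 → N1 → N4 → N5 → N3 → N2 → Depot costs 131.
Optimal: Depot → N3 → N5 → N1 → N2 → N6 → N4 → Depot costs 120 (by enumerating all 360 distinct tours).
Excess = 131 − 120 = 11.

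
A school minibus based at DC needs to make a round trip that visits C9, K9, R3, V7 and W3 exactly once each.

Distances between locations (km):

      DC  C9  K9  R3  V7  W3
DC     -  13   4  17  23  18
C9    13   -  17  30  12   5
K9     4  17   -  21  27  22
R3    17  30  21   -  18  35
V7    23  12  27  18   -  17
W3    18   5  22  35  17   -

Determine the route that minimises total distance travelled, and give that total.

Minimum total distance: 78 km.

DC - C9 - K9 - R3 - V7 - W3 - DC: 13+17+21+18+17+18 = 104
DC - C9 - K9 - R3 - W3 - V7 - DC: 13+17+21+35+17+23 = 126
DC - C9 - K9 - V7 - R3 - W3 - DC: 13+17+27+18+35+18 = 128
DC - C9 - K9 - V7 - W3 - R3 - DC: 13+17+27+17+35+17 = 126
DC - C9 - K9 - W3 - R3 - V7 - DC: 13+17+22+35+18+23 = 128
DC - C9 - K9 - W3 - V7 - R3 - DC: 13+17+22+17+18+17 = 104
DC - C9 - R3 - K9 - V7 - W3 - DC: 13+30+21+27+17+18 = 126
DC - C9 - R3 - K9 - W3 - V7 - DC: 13+30+21+22+17+23 = 126
DC - C9 - R3 - V7 - K9 - W3 - DC: 13+30+18+27+22+18 = 128
DC - C9 - R3 - V7 - W3 - K9 - DC: 13+30+18+17+22+4 = 104
DC - C9 - R3 - W3 - K9 - V7 - DC: 13+30+35+22+27+23 = 150
DC - C9 - R3 - W3 - V7 - K9 - DC: 13+30+35+17+27+4 = 126
DC - C9 - V7 - K9 - R3 - W3 - DC: 13+12+27+21+35+18 = 126
DC - C9 - V7 - K9 - W3 - R3 - DC: 13+12+27+22+35+17 = 126
… (46 more)
DC - C9 - W3 - V7 - R3 - K9 - DC: 13+5+17+18+21+4 = 78  ← best
The minimum is 78.
One optimal route: DC → C9 → W3 → V7 → R3 → K9 → DC (or its reverse).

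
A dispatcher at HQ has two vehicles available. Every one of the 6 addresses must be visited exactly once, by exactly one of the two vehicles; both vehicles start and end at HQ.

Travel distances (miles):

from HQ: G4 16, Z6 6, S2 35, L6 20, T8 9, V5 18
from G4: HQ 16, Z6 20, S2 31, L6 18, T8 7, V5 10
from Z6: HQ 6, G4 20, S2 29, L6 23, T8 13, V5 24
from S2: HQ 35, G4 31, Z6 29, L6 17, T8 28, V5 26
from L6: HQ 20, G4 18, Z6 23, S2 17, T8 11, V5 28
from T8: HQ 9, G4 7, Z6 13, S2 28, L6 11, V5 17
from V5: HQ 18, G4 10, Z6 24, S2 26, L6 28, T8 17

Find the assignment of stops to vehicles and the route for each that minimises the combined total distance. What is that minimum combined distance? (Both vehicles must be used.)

101 miles — the smallest possible combined total.

Try each way of splitting the stops between the two vehicles (each non-empty) and, for each split, find the best tour for each vehicle:
  {G4} + {Z6, S2, L6, T8, V5}: 32 + 91 = 123
  {Z6} + {G4, S2, L6, T8, V5}: 12 + 89 = 101
  {G4, Z6} + {S2, L6, T8, V5}: 42 + 81 = 123
  {S2} + {G4, Z6, L6, T8, V5}: 70 + 75 = 145
  {G4, S2} + {Z6, L6, T8, V5}: 82 + 75 = 157
  {Z6, S2} + {G4, L6, T8, V5}: 70 + 66 = 136
  … (31 splits in total)
Best: vehicle 1 HQ → Z6 → HQ = 12; vehicle 2 HQ → G4 → V5 → S2 → L6 → T8 → HQ = 89; combined 101.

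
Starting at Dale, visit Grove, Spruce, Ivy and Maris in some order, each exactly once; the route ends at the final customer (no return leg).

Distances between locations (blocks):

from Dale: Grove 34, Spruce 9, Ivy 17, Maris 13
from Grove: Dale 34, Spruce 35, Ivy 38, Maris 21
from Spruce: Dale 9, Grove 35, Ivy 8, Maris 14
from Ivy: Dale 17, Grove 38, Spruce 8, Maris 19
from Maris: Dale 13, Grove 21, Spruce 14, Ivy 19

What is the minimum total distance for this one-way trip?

Minimum one-way distance = 57 blocks.

There are 4! = 24 possible orderings.
Dale → Grove → Spruce → Ivy → Maris: 34+35+8+19 = 96
Dale → Grove → Spruce → Maris → Ivy: 34+35+14+19 = 102
Dale → Grove → Ivy → Spruce → Maris: 34+38+8+14 = 94
Dale → Grove → Ivy → Maris → Spruce: 34+38+19+14 = 105
Dale → Grove → Maris → Spruce → Ivy: 34+21+14+8 = 77
Dale → Grove → Maris → Ivy → Spruce: 34+21+19+8 = 82
Dale → Spruce → Grove → Ivy → Maris: 9+35+38+19 = 101
Dale → Spruce → Grove → Maris → Ivy: 9+35+21+19 = 84
Dale → Spruce → Ivy → Grove → Maris: 9+8+38+21 = 76
Dale → Spruce → Ivy → Maris → Grove: 9+8+19+21 = 57
Dale → Spruce → Maris → Grove → Ivy: 9+14+21+38 = 82
Dale → Spruce → Maris → Ivy → Grove: 9+14+19+38 = 80
Dale → Ivy → Grove → Spruce → Maris: 17+38+35+14 = 104
Dale → Ivy → Grove → Maris → Spruce: 17+38+21+14 = 90
… (10 more)
The minimum is 57.
One shortest path: Dale → Spruce → Ivy → Maris → Grove.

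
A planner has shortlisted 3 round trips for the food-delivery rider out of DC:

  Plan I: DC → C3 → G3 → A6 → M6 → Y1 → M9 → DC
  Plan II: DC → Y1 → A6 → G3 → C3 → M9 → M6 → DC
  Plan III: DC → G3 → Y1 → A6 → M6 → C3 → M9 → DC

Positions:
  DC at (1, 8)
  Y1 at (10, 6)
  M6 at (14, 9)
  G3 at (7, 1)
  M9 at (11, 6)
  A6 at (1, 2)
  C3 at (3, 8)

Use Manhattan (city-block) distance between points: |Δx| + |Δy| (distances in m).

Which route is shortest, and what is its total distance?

Shortest is Plan I, total 60 m.

Plan I: 2 + 11 + 7 + 20 + 7 + 1 + 12 = 60
Plan II: 11 + 13 + 7 + 11 + 10 + 6 + 14 = 72
Plan III: 13 + 8 + 13 + 20 + 12 + 10 + 12 = 88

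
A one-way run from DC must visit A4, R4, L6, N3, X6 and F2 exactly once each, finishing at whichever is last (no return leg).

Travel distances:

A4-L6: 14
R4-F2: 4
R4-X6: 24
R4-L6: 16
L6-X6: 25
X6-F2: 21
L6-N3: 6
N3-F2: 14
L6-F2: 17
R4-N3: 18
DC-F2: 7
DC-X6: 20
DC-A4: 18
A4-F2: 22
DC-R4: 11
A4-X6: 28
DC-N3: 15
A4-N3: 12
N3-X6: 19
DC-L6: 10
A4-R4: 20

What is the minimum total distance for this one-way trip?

There are 6! = 720 possible orderings.
DC → A4 → R4 → L6 → N3 → X6 → F2: 18+20+16+6+19+21 = 100
DC → A4 → R4 → L6 → N3 → F2 → X6: 18+20+16+6+14+21 = 95
DC → A4 → R4 → L6 → X6 → N3 → F2: 18+20+16+25+19+14 = 112
DC → A4 → R4 → L6 → X6 → F2 → N3: 18+20+16+25+21+14 = 114
DC → A4 → R4 → L6 → F2 → N3 → X6: 18+20+16+17+14+19 = 104
DC → A4 → R4 → L6 → F2 → X6 → N3: 18+20+16+17+21+19 = 111
DC → A4 → R4 → N3 → L6 → X6 → F2: 18+20+18+6+25+21 = 108
DC → A4 → R4 → N3 → L6 → F2 → X6: 18+20+18+6+17+21 = 100
… (712 more)
DC → F2 → R4 → A4 → L6 → N3 → X6: 7+4+20+14+6+19 = 70  ← best
The minimum is 70.
One shortest path: DC → F2 → R4 → A4 → L6 → N3 → X6.

Minimum one-way distance = 70.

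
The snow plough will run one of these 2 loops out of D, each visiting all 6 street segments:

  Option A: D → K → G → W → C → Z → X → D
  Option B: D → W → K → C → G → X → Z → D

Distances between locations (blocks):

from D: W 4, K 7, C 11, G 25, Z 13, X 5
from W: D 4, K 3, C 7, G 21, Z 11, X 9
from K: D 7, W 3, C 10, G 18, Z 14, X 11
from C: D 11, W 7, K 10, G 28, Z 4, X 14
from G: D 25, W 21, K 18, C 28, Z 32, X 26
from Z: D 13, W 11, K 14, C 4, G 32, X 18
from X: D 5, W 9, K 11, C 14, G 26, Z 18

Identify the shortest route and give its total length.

Option A: 7 + 18 + 21 + 7 + 4 + 18 + 5 = 80
Option B: 4 + 3 + 10 + 28 + 26 + 18 + 13 = 102

80 blocks — Option A is the shortest.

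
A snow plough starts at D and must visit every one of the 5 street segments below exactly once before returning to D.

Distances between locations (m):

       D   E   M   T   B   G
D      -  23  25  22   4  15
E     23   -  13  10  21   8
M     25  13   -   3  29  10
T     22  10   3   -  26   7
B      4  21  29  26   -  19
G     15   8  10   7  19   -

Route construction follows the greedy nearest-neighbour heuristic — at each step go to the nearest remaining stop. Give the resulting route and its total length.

D → [B:4 / G:15 / T:22 / E:23 / M:25] → B (4)
B → [G:19 / E:21 / T:26 / M:29] → G (19)
G → [T:7 / E:8 / M:10] → T (7)
T → [M:3 / E:10] → M (3)
M → [E:13] → E (13)
Return E→D: 23.
Total = 4 + 19 + 7 + 3 + 13 + 23 = 69.

69 m along D → B → G → T → M → E → D.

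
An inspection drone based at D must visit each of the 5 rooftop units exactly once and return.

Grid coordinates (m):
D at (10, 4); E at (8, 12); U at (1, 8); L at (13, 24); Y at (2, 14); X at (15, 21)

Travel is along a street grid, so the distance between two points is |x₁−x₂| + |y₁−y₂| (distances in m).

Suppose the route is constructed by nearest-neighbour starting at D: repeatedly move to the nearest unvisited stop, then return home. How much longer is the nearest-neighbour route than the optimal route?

D: E=10, U=13, Y=18, X=22, L=23 ⇒ E
E: Y=8, U=11, X=16, L=17 ⇒ Y
Y: U=7, X=20, L=21 ⇒ U
U: X=27, L=28 ⇒ X
X: L=5 ⇒ L
NN route D → E → Y → U → X → L → D costs 80.
Optimal: D → E → L → X → Y → U → D costs 72 (by enumerating all 60 distinct tours).
Excess = 80 − 72 = 8.

Excess over optimum: 8 m.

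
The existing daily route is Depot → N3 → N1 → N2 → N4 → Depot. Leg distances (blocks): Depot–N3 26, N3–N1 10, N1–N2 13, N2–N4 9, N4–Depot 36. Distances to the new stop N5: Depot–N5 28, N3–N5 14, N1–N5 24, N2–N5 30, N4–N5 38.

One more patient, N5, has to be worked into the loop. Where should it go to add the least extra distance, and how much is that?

Insertion cost between consecutive stops i–j is d(i,N5) + d(N5,j) − d(i,j):
  between Depot and N3: 28 + 14 − 26 = 16
  between N3 and N1: 14 + 24 − 10 = 28
  between N1 and N2: 24 + 30 − 13 = 41
  between N2 and N4: 30 + 38 − 9 = 59
  between N4 and Depot: 38 + 28 − 36 = 30
Cheapest insertion is between Depot and N3, adding 16.
New total = 94 + 16 = 110.

+16 blocks — insert N5 between Depot and N3.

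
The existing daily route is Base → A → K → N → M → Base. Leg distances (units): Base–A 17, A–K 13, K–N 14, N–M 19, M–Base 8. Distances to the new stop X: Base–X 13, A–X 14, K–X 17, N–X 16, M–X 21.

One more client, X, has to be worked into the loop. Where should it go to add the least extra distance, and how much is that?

Minimum extra distance: 10, inserting X between Base and A.

Insertion cost between consecutive stops i–j is d(i,X) + d(X,j) − d(i,j):
  between Base and A: 13 + 14 − 17 = 10
  between A and K: 14 + 17 − 13 = 18
  between K and N: 17 + 16 − 14 = 19
  between N and M: 16 + 21 − 19 = 18
  between M and Base: 21 + 13 − 8 = 26
Cheapest insertion is between Base and A, adding 10.
New total = 71 + 10 = 81.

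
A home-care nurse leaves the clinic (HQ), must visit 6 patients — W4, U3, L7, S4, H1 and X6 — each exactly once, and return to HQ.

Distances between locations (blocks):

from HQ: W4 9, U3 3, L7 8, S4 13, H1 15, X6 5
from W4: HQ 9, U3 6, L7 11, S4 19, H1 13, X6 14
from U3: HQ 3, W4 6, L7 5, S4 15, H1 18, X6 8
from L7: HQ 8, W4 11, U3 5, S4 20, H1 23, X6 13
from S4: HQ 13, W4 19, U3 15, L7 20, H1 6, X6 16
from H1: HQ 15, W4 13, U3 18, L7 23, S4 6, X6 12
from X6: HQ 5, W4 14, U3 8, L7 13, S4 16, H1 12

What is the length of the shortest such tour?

Shortest round trip = 59 blocks.

HQ-W4-U3-L7-S4-H1-X6-HQ: 9+6+5+20+6+12+5 = 63
HQ-W4-U3-L7-S4-X6-H1-HQ: 9+6+5+20+16+12+15 = 83
HQ-W4-U3-L7-H1-S4-X6-HQ: 9+6+5+23+6+16+5 = 70
HQ-W4-U3-L7-H1-X6-S4-HQ: 9+6+5+23+12+16+13 = 84
HQ-W4-U3-L7-X6-S4-H1-HQ: 9+6+5+13+16+6+15 = 70
HQ-W4-U3-L7-X6-H1-S4-HQ: 9+6+5+13+12+6+13 = 64
HQ-W4-U3-S4-L7-H1-X6-HQ: 9+6+15+20+23+12+5 = 90
HQ-W4-U3-S4-L7-X6-H1-HQ: 9+6+15+20+13+12+15 = 90
… (352 more)
HQ-U3-L7-W4-H1-S4-X6-HQ: 3+5+11+13+6+16+5 = 59  ← best
The minimum is 59.
One optimal route: HQ → U3 → L7 → W4 → H1 → S4 → X6 → HQ (or its reverse).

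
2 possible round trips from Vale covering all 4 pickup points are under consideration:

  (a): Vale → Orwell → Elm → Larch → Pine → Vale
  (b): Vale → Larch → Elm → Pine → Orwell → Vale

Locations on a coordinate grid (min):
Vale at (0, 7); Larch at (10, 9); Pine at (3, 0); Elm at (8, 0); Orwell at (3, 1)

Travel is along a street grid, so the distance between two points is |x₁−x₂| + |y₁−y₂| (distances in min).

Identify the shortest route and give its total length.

Shortest is (b), total 38 min.

(a): 9 + 6 + 11 + 16 + 10 = 52
(b): 12 + 11 + 5 + 1 + 9 = 38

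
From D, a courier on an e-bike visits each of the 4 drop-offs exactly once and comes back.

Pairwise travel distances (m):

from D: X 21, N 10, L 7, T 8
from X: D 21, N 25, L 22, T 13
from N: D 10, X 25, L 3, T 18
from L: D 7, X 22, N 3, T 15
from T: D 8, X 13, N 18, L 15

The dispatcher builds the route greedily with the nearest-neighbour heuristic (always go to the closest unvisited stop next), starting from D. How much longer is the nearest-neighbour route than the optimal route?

Excess over optimum: 6 m.

From D: L=7, T=8, N=10, X=21 → choose L (7).
From L: N=3, T=15, X=22 → choose N (3).
From N: T=18, X=25 → choose T (18).
From T: X=13 → choose X (13).
NN route D → L → N → T → X → D costs 62.
Optimal: D → N → L → X → T → D costs 56 (by enumerating all 12 distinct tours).
Excess = 62 − 56 = 6.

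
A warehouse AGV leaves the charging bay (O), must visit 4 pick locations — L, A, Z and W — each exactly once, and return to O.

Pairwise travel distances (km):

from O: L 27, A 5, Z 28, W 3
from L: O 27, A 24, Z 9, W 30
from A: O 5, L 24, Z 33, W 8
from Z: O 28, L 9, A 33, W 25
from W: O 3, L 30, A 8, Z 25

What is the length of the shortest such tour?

Minimum total distance: 66 km.

O-L-A-Z-W-O: 27+24+33+25+3 = 112
O-L-A-W-Z-O: 27+24+8+25+28 = 112
O-L-Z-A-W-O: 27+9+33+8+3 = 80
O-L-Z-W-A-O: 27+9+25+8+5 = 74
O-L-W-A-Z-O: 27+30+8+33+28 = 126
O-L-W-Z-A-O: 27+30+25+33+5 = 120
O-A-L-Z-W-O: 5+24+9+25+3 = 66
O-A-L-W-Z-O: 5+24+30+25+28 = 112
O-A-Z-L-W-O: 5+33+9+30+3 = 80
O-A-W-L-Z-O: 5+8+30+9+28 = 80
O-Z-L-A-W-O: 28+9+24+8+3 = 72
O-Z-A-L-W-O: 28+33+24+30+3 = 118
The minimum is 66.
One optimal route: O → A → L → Z → W → O (or its reverse).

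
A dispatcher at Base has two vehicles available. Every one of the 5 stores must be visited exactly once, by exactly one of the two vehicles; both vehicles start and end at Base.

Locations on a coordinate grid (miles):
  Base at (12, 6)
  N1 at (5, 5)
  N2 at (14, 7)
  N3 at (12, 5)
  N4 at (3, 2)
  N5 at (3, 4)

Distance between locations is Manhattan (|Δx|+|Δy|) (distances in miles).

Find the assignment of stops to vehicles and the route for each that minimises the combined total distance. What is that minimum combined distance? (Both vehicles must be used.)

Try each way of splitting the stops between the two vehicles (each non-empty) and, for each split, find the best tour for each vehicle:
  {N1} + {N2, N3, N4, N5}: 16 + 32 = 48
  {N2} + {N1, N3, N4, N5}: 6 + 26 = 32
  {N1, N2} + {N3, N4, N5}: 22 + 26 = 48
  {N3} + {N1, N2, N4, N5}: 2 + 32 = 34
  {N1, N3} + {N2, N4, N5}: 16 + 32 = 48
  {N2, N3} + {N1, N4, N5}: 8 + 26 = 34
  … (15 splits in total)
Best: vehicle 1 Base → N2 → Base = 6; vehicle 2 Base → N1 → N4 → N5 → N3 → Base = 26; combined 32.

Minimum combined distance: 32 miles.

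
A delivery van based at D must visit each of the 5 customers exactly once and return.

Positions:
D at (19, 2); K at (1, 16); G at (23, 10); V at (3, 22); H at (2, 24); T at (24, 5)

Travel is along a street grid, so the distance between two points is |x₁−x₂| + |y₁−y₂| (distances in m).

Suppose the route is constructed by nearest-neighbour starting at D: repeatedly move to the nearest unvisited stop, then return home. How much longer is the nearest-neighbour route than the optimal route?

From D: T=8, G=12, K=32, V=36, H=39 → choose T (8).
From T: G=6, K=34, V=38, H=41 → choose G (6).
From G: K=28, V=32, H=35 → choose K (28).
From K: V=8, H=9 → choose V (8).
From V: H=3 → choose H (3).
NN route D → T → G → K → V → H → D costs 92.
Optimal: D → K → H → V → G → T → D costs 90 (by enumerating all 60 distinct tours).
Excess = 92 − 90 = 2.

2 m longer than the optimal tour.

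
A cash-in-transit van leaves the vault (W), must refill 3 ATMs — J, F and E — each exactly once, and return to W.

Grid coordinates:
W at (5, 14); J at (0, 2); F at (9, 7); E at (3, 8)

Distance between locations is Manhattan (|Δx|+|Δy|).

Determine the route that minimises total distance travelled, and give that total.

Minimum total distance: 42.

W - J - F - E - W: 17+14+7+8 = 46
W - J - E - F - W: 17+9+7+11 = 44
W - F - J - E - W: 11+14+9+8 = 42
The minimum is 42.
One optimal route: W → F → J → E → W (or its reverse).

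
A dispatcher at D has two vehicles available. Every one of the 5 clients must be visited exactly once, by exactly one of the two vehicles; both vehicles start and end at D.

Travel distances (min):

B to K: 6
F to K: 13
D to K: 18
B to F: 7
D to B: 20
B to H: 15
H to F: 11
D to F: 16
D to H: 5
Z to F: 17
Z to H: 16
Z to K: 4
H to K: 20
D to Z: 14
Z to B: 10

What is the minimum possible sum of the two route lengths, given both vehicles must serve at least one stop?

Minimum combined distance: 57 min.

Try each way of splitting the stops between the two vehicles (each non-empty) and, for each split, find the best tour for each vehicle:
  {Z} + {B, H, F, K}: 28 + 47 = 75
  {B} + {Z, H, F, K}: 40 + 47 = 87
  {Z, B} + {H, F, K}: 44 + 47 = 91
  {H} + {Z, B, F, K}: 10 + 47 = 57
  {Z, H} + {B, F, K}: 35 + 47 = 82
  {B, H} + {Z, F, K}: 40 + 47 = 87
  … (15 splits in total)
Best: vehicle 1 D → H → D = 10; vehicle 2 D → Z → K → B → F → D = 47; combined 57.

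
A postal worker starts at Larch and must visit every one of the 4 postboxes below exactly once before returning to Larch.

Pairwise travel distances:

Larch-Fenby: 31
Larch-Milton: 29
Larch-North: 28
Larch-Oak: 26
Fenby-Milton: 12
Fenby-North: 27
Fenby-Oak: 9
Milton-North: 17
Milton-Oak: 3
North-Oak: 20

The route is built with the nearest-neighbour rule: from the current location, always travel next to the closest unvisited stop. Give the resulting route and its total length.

From Larch: distances to unvisited — Oak=26, North=28, Milton=29, Fenby=31. Nearest is Oak (26).
From Oak: distances to unvisited — Milton=3, Fenby=9, North=20. Nearest is Milton (3).
From Milton: distances to unvisited — Fenby=12, North=17. Nearest is Fenby (12).
From Fenby: distances to unvisited — North=27. Nearest is North (27).
Return North→Larch: 28.
Total = 26 + 3 + 12 + 27 + 28 = 96.

Nearest-neighbour total = 96; route Larch → Oak → Milton → Fenby → North → Larch.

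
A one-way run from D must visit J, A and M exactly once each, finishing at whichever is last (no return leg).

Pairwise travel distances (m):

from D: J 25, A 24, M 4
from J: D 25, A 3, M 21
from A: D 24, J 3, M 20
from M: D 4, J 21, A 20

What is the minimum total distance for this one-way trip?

There are 3! = 6 possible orderings.
D - J - A - M: 25+3+20 = 48
D - J - M - A: 25+21+20 = 66
D - A - J - M: 24+3+21 = 48
D - A - M - J: 24+20+21 = 65
D - M - J - A: 4+21+3 = 28
D - M - A - J: 4+20+3 = 27
The minimum is 27.
One shortest path: D → M → A → J.

Minimum one-way distance = 27 m.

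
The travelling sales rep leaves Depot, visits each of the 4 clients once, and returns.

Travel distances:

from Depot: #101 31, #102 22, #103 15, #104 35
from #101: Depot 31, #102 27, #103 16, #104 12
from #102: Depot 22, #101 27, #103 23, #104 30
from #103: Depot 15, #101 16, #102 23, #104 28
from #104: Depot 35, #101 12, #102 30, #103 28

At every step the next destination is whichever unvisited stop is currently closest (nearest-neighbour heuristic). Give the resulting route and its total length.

Nearest-neighbour total = 95; route Depot → #103 → #101 → #104 → #102 → Depot.

From Depot: distances to unvisited — #103=15, #102=22, #101=31, #104=35. Nearest is #103 (15).
From #103: distances to unvisited — #101=16, #102=23, #104=28. Nearest is #101 (16).
From #101: distances to unvisited — #104=12, #102=27. Nearest is #104 (12).
From #104: distances to unvisited — #102=30. Nearest is #102 (30).
Return #102→Depot: 22.
Total = 15 + 16 + 12 + 30 + 22 = 95.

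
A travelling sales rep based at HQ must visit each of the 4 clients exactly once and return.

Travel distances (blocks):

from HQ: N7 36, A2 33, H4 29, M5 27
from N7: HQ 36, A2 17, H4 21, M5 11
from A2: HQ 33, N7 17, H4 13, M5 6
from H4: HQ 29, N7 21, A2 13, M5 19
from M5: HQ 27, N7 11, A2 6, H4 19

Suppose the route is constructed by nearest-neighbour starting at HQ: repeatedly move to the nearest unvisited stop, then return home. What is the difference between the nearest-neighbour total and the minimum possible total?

From HQ: M5=27, H4=29, A2=33, N7=36 → choose M5 (27).
From M5: A2=6, N7=11, H4=19 → choose A2 (6).
From A2: H4=13, N7=17 → choose H4 (13).
From H4: N7=21 → choose N7 (21).
NN route HQ → M5 → A2 → H4 → N7 → HQ costs 103.
Optimal: HQ → N7 → M5 → A2 → H4 → HQ costs 95 (by enumerating all 12 distinct tours).
Excess = 103 − 95 = 8.

Excess over optimum: 8 blocks.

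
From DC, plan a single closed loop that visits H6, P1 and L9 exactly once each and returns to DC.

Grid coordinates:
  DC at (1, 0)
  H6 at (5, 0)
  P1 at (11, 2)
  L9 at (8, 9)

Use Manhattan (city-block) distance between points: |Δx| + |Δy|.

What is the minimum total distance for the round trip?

With 3 stops there are 3!/2 = 3 distinct round trips (a route and its reverse cost the same).
DC→H6→P1→L9→DC: 4+8+10+16 = 38
DC→H6→L9→P1→DC: 4+12+10+12 = 38
DC→P1→H6→L9→DC: 12+8+12+16 = 48
The minimum is 38.
One optimal route: DC → H6 → P1 → L9 → DC (or its reverse).

38 — the shortest possible round trip.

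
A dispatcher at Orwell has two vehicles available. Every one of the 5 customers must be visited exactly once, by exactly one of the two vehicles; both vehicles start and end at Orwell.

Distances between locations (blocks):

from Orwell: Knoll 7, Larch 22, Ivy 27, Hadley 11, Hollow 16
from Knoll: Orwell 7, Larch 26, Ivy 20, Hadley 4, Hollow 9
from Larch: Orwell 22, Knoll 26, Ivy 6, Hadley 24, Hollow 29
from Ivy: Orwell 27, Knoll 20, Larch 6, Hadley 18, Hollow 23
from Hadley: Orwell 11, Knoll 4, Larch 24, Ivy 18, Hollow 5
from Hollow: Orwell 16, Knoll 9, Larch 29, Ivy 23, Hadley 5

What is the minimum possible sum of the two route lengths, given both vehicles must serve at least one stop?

Minimum combined distance: 81 blocks.

Check every non-empty split of the stops between the two vehicles; for each half take its own optimal tour:
  {Knoll} + {Larch, Ivy, Hadley, Hollow}: 14 + 67 = 81
  {Larch} + {Knoll, Ivy, Hadley, Hollow}: 44 + 66 = 110
  {Knoll, Larch} + {Ivy, Hadley, Hollow}: 55 + 66 = 121
  {Ivy} + {Knoll, Larch, Hadley, Hollow}: 54 + 67 = 121
  {Knoll, Ivy} + {Larch, Hadley, Hollow}: 54 + 67 = 121
  {Larch, Ivy} + {Knoll, Hadley, Hollow}: 55 + 32 = 87
  … (15 splits in total)
Best: vehicle 1 Orwell → Knoll → Orwell = 14; vehicle 2 Orwell → Larch → Ivy → Hadley → Hollow → Orwell = 67; combined 81.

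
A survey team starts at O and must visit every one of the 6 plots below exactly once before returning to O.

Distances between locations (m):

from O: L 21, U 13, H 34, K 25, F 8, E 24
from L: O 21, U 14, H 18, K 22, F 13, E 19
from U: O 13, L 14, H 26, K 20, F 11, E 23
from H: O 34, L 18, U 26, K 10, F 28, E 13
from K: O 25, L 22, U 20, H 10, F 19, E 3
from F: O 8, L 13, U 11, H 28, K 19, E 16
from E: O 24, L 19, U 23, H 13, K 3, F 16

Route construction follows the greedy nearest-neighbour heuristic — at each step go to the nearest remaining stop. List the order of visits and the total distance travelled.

88 m along O → F → U → L → H → K → E → O.

O → [F:8 / U:13 / L:21 / E:24 / K:25 / H:34] → F (8)
F → [U:11 / L:13 / E:16 / K:19 / H:28] → U (11)
U → [L:14 / K:20 / E:23 / H:26] → L (14)
L → [H:18 / E:19 / K:22] → H (18)
H → [K:10 / E:13] → K (10)
K → [E:3] → E (3)
Return E→O: 24.
Total = 8 + 11 + 14 + 18 + 10 + 3 + 24 = 88.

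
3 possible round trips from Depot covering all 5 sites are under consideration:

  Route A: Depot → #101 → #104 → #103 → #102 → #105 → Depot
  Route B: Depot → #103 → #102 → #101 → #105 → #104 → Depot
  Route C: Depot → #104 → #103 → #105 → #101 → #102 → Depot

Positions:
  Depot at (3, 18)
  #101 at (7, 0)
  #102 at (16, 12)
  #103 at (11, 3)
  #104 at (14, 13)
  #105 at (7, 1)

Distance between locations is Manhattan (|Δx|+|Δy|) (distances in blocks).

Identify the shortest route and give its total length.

Route A: 22 + 20 + 13 + 14 + 20 + 21 = 110
Route B: 23 + 14 + 21 + 1 + 19 + 16 = 94
Route C: 16 + 13 + 6 + 1 + 21 + 19 = 76

76 blocks — Route C is the shortest.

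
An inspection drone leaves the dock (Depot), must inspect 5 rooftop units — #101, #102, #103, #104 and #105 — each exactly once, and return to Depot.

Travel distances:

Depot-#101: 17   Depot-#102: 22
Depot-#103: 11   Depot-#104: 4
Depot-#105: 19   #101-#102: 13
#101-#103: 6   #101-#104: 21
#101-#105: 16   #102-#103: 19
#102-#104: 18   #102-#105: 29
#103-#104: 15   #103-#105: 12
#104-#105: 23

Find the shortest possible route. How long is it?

Depot-#101-#102-#103-#104-#105-Depot: 17+13+19+15+23+19 = 106
Depot-#101-#102-#103-#105-#104-Depot: 17+13+19+12+23+4 = 88
Depot-#101-#102-#104-#103-#105-Depot: 17+13+18+15+12+19 = 94
Depot-#101-#102-#104-#105-#103-Depot: 17+13+18+23+12+11 = 94
Depot-#101-#102-#105-#103-#104-Depot: 17+13+29+12+15+4 = 90
Depot-#101-#102-#105-#104-#103-Depot: 17+13+29+23+15+11 = 108
Depot-#101-#103-#102-#104-#105-Depot: 17+6+19+18+23+19 = 102
Depot-#101-#103-#102-#105-#104-Depot: 17+6+19+29+23+4 = 98
Depot-#101-#103-#104-#102-#105-Depot: 17+6+15+18+29+19 = 104
Depot-#101-#103-#104-#105-#102-Depot: 17+6+15+23+29+22 = 112
Depot-#101-#103-#105-#102-#104-Depot: 17+6+12+29+18+4 = 86
Depot-#101-#103-#105-#104-#102-Depot: 17+6+12+23+18+22 = 98
Depot-#101-#104-#102-#103-#105-Depot: 17+21+18+19+12+19 = 106
Depot-#101-#104-#102-#105-#103-Depot: 17+21+18+29+12+11 = 108
… (46 more)
Depot-#104-#102-#101-#103-#105-Depot: 4+18+13+6+12+19 = 72  ← best
The minimum is 72.
One optimal route: Depot → #104 → #102 → #101 → #103 → #105 → Depot (or its reverse).

72 — the shortest possible round trip.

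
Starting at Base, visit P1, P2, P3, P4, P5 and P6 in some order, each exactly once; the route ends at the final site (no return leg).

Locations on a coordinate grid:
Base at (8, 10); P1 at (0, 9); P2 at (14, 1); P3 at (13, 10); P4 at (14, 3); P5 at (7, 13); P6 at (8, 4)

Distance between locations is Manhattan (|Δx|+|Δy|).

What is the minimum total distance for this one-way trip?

45 — the minimum one-way total.

There are 6! = 720 possible orderings.
Base - P1 - P2 - P3 - P4 - P5 - P6: 9+22+10+8+17+10 = 76
Base - P1 - P2 - P3 - P4 - P6 - P5: 9+22+10+8+7+10 = 66
Base - P1 - P2 - P3 - P5 - P4 - P6: 9+22+10+9+17+7 = 74
Base - P1 - P2 - P3 - P5 - P6 - P4: 9+22+10+9+10+7 = 67
Base - P1 - P2 - P3 - P6 - P4 - P5: 9+22+10+11+7+17 = 76
Base - P1 - P2 - P3 - P6 - P5 - P4: 9+22+10+11+10+17 = 79
Base - P1 - P2 - P4 - P3 - P5 - P6: 9+22+2+8+9+10 = 60
Base - P1 - P2 - P4 - P3 - P6 - P5: 9+22+2+8+11+10 = 62
… (712 more)
Base - P3 - P2 - P4 - P6 - P5 - P1: 5+10+2+7+10+11 = 45  ← best
The minimum is 45.
One shortest path: Base → P3 → P2 → P4 → P6 → P5 → P1.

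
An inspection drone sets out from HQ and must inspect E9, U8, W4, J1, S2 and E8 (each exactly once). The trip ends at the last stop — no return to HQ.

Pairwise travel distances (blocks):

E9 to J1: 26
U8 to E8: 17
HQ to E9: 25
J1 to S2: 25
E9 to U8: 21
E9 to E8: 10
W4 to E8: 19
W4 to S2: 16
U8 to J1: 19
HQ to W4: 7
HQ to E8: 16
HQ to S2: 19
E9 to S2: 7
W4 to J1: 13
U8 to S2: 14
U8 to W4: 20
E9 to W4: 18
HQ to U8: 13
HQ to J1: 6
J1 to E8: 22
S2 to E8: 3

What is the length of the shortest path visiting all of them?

There are 6! = 720 possible orderings.
HQ - E9 - U8 - W4 - J1 - S2 - E8: 25+21+20+13+25+3 = 107
HQ - E9 - U8 - W4 - J1 - E8 - S2: 25+21+20+13+22+3 = 104
HQ - E9 - U8 - W4 - S2 - J1 - E8: 25+21+20+16+25+22 = 129
HQ - E9 - U8 - W4 - S2 - E8 - J1: 25+21+20+16+3+22 = 107
HQ - E9 - U8 - W4 - E8 - J1 - S2: 25+21+20+19+22+25 = 132
HQ - E9 - U8 - W4 - E8 - S2 - J1: 25+21+20+19+3+25 = 113
HQ - E9 - U8 - J1 - W4 - S2 - E8: 25+21+19+13+16+3 = 97
HQ - E9 - U8 - J1 - W4 - E8 - S2: 25+21+19+13+19+3 = 100
… (712 more)
HQ - J1 - W4 - E9 - S2 - E8 - U8: 6+13+18+7+3+17 = 64  ← best
The minimum is 64.
One shortest path: HQ → J1 → W4 → E9 → S2 → E8 → U8.

Shortest open route: 64 blocks.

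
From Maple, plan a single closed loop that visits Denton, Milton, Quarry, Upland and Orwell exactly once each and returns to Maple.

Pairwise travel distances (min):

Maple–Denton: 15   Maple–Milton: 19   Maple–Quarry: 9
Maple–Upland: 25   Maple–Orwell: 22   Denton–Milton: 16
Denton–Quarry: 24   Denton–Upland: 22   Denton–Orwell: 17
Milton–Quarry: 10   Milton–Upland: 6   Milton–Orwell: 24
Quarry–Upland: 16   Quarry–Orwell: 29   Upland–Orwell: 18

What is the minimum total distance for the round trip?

Maple - Denton - Milton - Quarry - Upland - Orwell - Maple: 15+16+10+16+18+22 = 97
Maple - Denton - Milton - Quarry - Orwell - Upland - Maple: 15+16+10+29+18+25 = 113
Maple - Denton - Milton - Upland - Quarry - Orwell - Maple: 15+16+6+16+29+22 = 104
Maple - Denton - Milton - Upland - Orwell - Quarry - Maple: 15+16+6+18+29+9 = 93
Maple - Denton - Milton - Orwell - Quarry - Upland - Maple: 15+16+24+29+16+25 = 125
Maple - Denton - Milton - Orwell - Upland - Quarry - Maple: 15+16+24+18+16+9 = 98
Maple - Denton - Quarry - Milton - Upland - Orwell - Maple: 15+24+10+6+18+22 = 95
Maple - Denton - Quarry - Milton - Orwell - Upland - Maple: 15+24+10+24+18+25 = 116
Maple - Denton - Quarry - Upland - Milton - Orwell - Maple: 15+24+16+6+24+22 = 107
Maple - Denton - Quarry - Upland - Orwell - Milton - Maple: 15+24+16+18+24+19 = 116
Maple - Denton - Quarry - Orwell - Milton - Upland - Maple: 15+24+29+24+6+25 = 123
Maple - Denton - Quarry - Orwell - Upland - Milton - Maple: 15+24+29+18+6+19 = 111
Maple - Denton - Upland - Milton - Quarry - Orwell - Maple: 15+22+6+10+29+22 = 104
Maple - Denton - Upland - Milton - Orwell - Quarry - Maple: 15+22+6+24+29+9 = 105
… (46 more)
Maple - Denton - Orwell - Upland - Milton - Quarry - Maple: 15+17+18+6+10+9 = 75  ← best
The minimum is 75.
One optimal route: Maple → Denton → Orwell → Upland → Milton → Quarry → Maple (or its reverse).

Minimum total distance: 75 min.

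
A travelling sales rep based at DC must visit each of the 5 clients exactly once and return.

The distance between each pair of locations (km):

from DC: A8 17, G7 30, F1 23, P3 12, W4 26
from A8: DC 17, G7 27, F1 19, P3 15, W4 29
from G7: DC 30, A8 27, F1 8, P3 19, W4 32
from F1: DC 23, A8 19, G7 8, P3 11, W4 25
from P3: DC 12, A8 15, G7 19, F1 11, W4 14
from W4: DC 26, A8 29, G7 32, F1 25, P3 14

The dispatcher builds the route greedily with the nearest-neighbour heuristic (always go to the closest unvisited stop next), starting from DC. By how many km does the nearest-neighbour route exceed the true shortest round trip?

11 km longer than the optimal tour.

From DC: P3=12, A8=17, F1=23, W4=26, G7=30 → choose P3 (12).
From P3: F1=11, W4=14, A8=15, G7=19 → choose F1 (11).
From F1: G7=8, A8=19, W4=25 → choose G7 (8).
From G7: A8=27, W4=32 → choose A8 (27).
From A8: W4=29 → choose W4 (29).
NN route DC → P3 → F1 → G7 → A8 → W4 → DC costs 113.
Optimal: DC → A8 → F1 → G7 → W4 → P3 → DC costs 102 (by enumerating all 60 distinct tours).
Excess = 113 − 102 = 11.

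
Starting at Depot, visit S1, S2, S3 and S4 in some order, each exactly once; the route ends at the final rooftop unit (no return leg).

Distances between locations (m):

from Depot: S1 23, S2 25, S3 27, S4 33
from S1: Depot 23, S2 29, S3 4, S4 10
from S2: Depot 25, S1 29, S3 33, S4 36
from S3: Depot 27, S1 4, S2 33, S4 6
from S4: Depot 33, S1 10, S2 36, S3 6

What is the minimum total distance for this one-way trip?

Minimum one-way distance = 64 m.

There are 4! = 24 possible orderings.
Depot→S1→S2→S3→S4: 23+29+33+6 = 91
Depot→S1→S2→S4→S3: 23+29+36+6 = 94
Depot→S1→S3→S2→S4: 23+4+33+36 = 96
Depot→S1→S3→S4→S2: 23+4+6+36 = 69
Depot→S1→S4→S2→S3: 23+10+36+33 = 102
Depot→S1→S4→S3→S2: 23+10+6+33 = 72
Depot→S2→S1→S3→S4: 25+29+4+6 = 64
Depot→S2→S1→S4→S3: 25+29+10+6 = 70
Depot→S2→S3→S1→S4: 25+33+4+10 = 72
Depot→S2→S3→S4→S1: 25+33+6+10 = 74
Depot→S2→S4→S1→S3: 25+36+10+4 = 75
Depot→S2→S4→S3→S1: 25+36+6+4 = 71
Depot→S3→S1→S2→S4: 27+4+29+36 = 96
Depot→S3→S1→S4→S2: 27+4+10+36 = 77
… (10 more)
The minimum is 64.
One shortest path: Depot → S2 → S1 → S3 → S4.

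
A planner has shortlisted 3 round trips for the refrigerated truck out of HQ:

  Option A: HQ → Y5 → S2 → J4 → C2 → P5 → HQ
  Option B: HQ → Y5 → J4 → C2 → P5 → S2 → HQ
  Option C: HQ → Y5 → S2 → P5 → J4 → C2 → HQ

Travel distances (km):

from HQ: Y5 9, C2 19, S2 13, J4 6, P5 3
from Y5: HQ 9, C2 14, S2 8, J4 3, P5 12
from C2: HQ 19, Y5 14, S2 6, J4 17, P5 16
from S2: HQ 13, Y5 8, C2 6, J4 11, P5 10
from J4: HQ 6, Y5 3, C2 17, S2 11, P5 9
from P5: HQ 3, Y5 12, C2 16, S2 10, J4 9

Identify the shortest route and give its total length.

64 km — Option A is the shortest.

Option A: 9 + 8 + 11 + 17 + 16 + 3 = 64
Option B: 9 + 3 + 17 + 16 + 10 + 13 = 68
Option C: 9 + 8 + 10 + 9 + 17 + 19 = 72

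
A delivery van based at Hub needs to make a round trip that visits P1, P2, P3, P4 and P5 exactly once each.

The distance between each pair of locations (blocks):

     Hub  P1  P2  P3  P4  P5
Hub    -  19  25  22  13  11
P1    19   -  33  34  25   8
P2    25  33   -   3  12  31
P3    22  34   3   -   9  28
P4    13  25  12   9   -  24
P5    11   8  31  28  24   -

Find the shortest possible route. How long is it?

With 5 stops there are 5!/2 = 60 distinct round trips (a route and its reverse cost the same).
Hub - P1 - P2 - P3 - P4 - P5 - Hub: 19+33+3+9+24+11 = 99
Hub - P1 - P2 - P3 - P5 - P4 - Hub: 19+33+3+28+24+13 = 120
Hub - P1 - P2 - P4 - P3 - P5 - Hub: 19+33+12+9+28+11 = 112
Hub - P1 - P2 - P4 - P5 - P3 - Hub: 19+33+12+24+28+22 = 138
Hub - P1 - P2 - P5 - P3 - P4 - Hub: 19+33+31+28+9+13 = 133
Hub - P1 - P2 - P5 - P4 - P3 - Hub: 19+33+31+24+9+22 = 138
Hub - P1 - P3 - P2 - P4 - P5 - Hub: 19+34+3+12+24+11 = 103
Hub - P1 - P3 - P2 - P5 - P4 - Hub: 19+34+3+31+24+13 = 124
Hub - P1 - P3 - P4 - P2 - P5 - Hub: 19+34+9+12+31+11 = 116
Hub - P1 - P3 - P4 - P5 - P2 - Hub: 19+34+9+24+31+25 = 142
Hub - P1 - P3 - P5 - P2 - P4 - Hub: 19+34+28+31+12+13 = 137
Hub - P1 - P3 - P5 - P4 - P2 - Hub: 19+34+28+24+12+25 = 142
Hub - P1 - P4 - P2 - P3 - P5 - Hub: 19+25+12+3+28+11 = 98
Hub - P1 - P4 - P2 - P5 - P3 - Hub: 19+25+12+31+28+22 = 137
… (46 more)
Hub - P4 - P3 - P2 - P1 - P5 - Hub: 13+9+3+33+8+11 = 77  ← best
The minimum is 77.
One optimal route: Hub → P4 → P3 → P2 → P1 → P5 → Hub (or its reverse).

77 blocks — the shortest possible round trip.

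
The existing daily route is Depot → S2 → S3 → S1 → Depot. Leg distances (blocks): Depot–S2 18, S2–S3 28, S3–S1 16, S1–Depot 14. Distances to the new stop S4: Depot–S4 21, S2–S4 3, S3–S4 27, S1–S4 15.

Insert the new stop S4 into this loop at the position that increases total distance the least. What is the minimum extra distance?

+2 blocks — insert S4 between S2 and S3.

Insertion cost between consecutive stops i–j is d(i,S4) + d(S4,j) − d(i,j):
  between Depot and S2: 21 + 3 − 18 = 6
  between S2 and S3: 3 + 27 − 28 = 2
  between S3 and S1: 27 + 15 − 16 = 26
  between S1 and Depot: 15 + 21 − 14 = 22
Cheapest insertion is between S2 and S3, adding 2.
New total = 76 + 2 = 78.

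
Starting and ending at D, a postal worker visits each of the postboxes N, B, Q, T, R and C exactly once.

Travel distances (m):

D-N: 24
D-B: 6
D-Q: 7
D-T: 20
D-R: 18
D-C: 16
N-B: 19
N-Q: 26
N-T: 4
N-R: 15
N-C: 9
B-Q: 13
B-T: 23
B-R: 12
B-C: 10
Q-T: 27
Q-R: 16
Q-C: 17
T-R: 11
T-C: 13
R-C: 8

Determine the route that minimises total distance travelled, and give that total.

There are 360 distinct closed tours to check (reversals are equivalent).
D→N→B→Q→T→R→C→D: 24+19+13+27+11+8+16 = 118
D→N→B→Q→T→C→R→D: 24+19+13+27+13+8+18 = 122
D→N→B→Q→R→T→C→D: 24+19+13+16+11+13+16 = 112
D→N→B→Q→R→C→T→D: 24+19+13+16+8+13+20 = 113
D→N→B→Q→C→T→R→D: 24+19+13+17+13+11+18 = 115
D→N→B→Q→C→R→T→D: 24+19+13+17+8+11+20 = 112
D→N→B→T→Q→R→C→D: 24+19+23+27+16+8+16 = 133
D→N→B→T→Q→C→R→D: 24+19+23+27+17+8+18 = 136
… (352 more)
D→B→C→N→T→R→Q→D: 6+10+9+4+11+16+7 = 63  ← best
The minimum is 63.
One optimal route: D → B → C → N → T → R → Q → D (or its reverse).

Shortest round trip = 63 m.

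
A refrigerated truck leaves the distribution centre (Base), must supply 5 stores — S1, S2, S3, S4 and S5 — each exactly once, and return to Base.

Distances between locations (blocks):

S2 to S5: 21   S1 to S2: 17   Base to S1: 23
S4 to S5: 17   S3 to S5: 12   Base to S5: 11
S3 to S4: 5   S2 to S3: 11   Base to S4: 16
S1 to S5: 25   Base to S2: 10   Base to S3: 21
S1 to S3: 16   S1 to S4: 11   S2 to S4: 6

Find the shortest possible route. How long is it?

66 blocks — the shortest possible round trip.

With 5 stops there are 5!/2 = 60 distinct round trips (a route and its reverse cost the same).
Base-S1-S2-S3-S4-S5-Base: 23+17+11+5+17+11 = 84
Base-S1-S2-S3-S5-S4-Base: 23+17+11+12+17+16 = 96
Base-S1-S2-S4-S3-S5-Base: 23+17+6+5+12+11 = 74
Base-S1-S2-S4-S5-S3-Base: 23+17+6+17+12+21 = 96
Base-S1-S2-S5-S3-S4-Base: 23+17+21+12+5+16 = 94
Base-S1-S2-S5-S4-S3-Base: 23+17+21+17+5+21 = 104
Base-S1-S3-S2-S4-S5-Base: 23+16+11+6+17+11 = 84
Base-S1-S3-S2-S5-S4-Base: 23+16+11+21+17+16 = 104
Base-S1-S3-S4-S2-S5-Base: 23+16+5+6+21+11 = 82
Base-S1-S3-S4-S5-S2-Base: 23+16+5+17+21+10 = 92
Base-S1-S3-S5-S2-S4-Base: 23+16+12+21+6+16 = 94
Base-S1-S3-S5-S4-S2-Base: 23+16+12+17+6+10 = 84
Base-S1-S4-S2-S3-S5-Base: 23+11+6+11+12+11 = 74
Base-S1-S4-S2-S5-S3-Base: 23+11+6+21+12+21 = 94
… (46 more)
Base-S2-S1-S4-S3-S5-Base: 10+17+11+5+12+11 = 66  ← best
The minimum is 66.
One optimal route: Base → S2 → S1 → S4 → S3 → S5 → Base (or its reverse).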